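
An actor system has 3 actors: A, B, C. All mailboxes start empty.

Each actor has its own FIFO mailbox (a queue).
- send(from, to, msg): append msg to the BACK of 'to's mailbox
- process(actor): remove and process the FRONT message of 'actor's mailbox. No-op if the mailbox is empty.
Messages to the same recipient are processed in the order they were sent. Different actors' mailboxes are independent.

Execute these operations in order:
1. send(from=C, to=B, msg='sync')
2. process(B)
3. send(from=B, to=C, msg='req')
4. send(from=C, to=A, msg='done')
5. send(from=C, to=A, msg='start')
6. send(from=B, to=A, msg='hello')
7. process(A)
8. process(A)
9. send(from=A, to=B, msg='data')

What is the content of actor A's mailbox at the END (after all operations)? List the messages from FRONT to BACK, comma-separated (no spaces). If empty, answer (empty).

Answer: hello

Derivation:
After 1 (send(from=C, to=B, msg='sync')): A:[] B:[sync] C:[]
After 2 (process(B)): A:[] B:[] C:[]
After 3 (send(from=B, to=C, msg='req')): A:[] B:[] C:[req]
After 4 (send(from=C, to=A, msg='done')): A:[done] B:[] C:[req]
After 5 (send(from=C, to=A, msg='start')): A:[done,start] B:[] C:[req]
After 6 (send(from=B, to=A, msg='hello')): A:[done,start,hello] B:[] C:[req]
After 7 (process(A)): A:[start,hello] B:[] C:[req]
After 8 (process(A)): A:[hello] B:[] C:[req]
After 9 (send(from=A, to=B, msg='data')): A:[hello] B:[data] C:[req]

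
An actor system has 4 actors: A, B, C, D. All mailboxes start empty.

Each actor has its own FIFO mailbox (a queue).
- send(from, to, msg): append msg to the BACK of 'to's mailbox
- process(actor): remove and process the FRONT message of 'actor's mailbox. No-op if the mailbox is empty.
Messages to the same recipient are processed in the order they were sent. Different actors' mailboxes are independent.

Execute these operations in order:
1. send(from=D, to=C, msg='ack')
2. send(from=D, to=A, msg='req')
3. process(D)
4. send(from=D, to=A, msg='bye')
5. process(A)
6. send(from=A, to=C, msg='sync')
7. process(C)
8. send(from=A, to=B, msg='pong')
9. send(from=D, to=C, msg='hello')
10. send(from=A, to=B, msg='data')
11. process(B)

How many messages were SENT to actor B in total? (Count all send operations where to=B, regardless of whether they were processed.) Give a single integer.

Answer: 2

Derivation:
After 1 (send(from=D, to=C, msg='ack')): A:[] B:[] C:[ack] D:[]
After 2 (send(from=D, to=A, msg='req')): A:[req] B:[] C:[ack] D:[]
After 3 (process(D)): A:[req] B:[] C:[ack] D:[]
After 4 (send(from=D, to=A, msg='bye')): A:[req,bye] B:[] C:[ack] D:[]
After 5 (process(A)): A:[bye] B:[] C:[ack] D:[]
After 6 (send(from=A, to=C, msg='sync')): A:[bye] B:[] C:[ack,sync] D:[]
After 7 (process(C)): A:[bye] B:[] C:[sync] D:[]
After 8 (send(from=A, to=B, msg='pong')): A:[bye] B:[pong] C:[sync] D:[]
After 9 (send(from=D, to=C, msg='hello')): A:[bye] B:[pong] C:[sync,hello] D:[]
After 10 (send(from=A, to=B, msg='data')): A:[bye] B:[pong,data] C:[sync,hello] D:[]
After 11 (process(B)): A:[bye] B:[data] C:[sync,hello] D:[]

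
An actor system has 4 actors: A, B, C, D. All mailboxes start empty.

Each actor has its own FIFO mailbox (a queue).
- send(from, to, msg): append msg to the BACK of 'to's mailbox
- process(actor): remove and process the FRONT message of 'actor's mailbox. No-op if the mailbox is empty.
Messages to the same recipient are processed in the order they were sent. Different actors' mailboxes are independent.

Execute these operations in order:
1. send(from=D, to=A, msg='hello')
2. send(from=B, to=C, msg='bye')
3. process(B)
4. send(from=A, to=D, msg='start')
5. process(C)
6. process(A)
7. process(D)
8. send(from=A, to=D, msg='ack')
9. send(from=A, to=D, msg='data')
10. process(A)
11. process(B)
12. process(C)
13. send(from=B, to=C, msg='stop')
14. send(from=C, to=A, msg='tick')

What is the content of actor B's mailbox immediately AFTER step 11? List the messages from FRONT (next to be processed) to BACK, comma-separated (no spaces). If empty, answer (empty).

After 1 (send(from=D, to=A, msg='hello')): A:[hello] B:[] C:[] D:[]
After 2 (send(from=B, to=C, msg='bye')): A:[hello] B:[] C:[bye] D:[]
After 3 (process(B)): A:[hello] B:[] C:[bye] D:[]
After 4 (send(from=A, to=D, msg='start')): A:[hello] B:[] C:[bye] D:[start]
After 5 (process(C)): A:[hello] B:[] C:[] D:[start]
After 6 (process(A)): A:[] B:[] C:[] D:[start]
After 7 (process(D)): A:[] B:[] C:[] D:[]
After 8 (send(from=A, to=D, msg='ack')): A:[] B:[] C:[] D:[ack]
After 9 (send(from=A, to=D, msg='data')): A:[] B:[] C:[] D:[ack,data]
After 10 (process(A)): A:[] B:[] C:[] D:[ack,data]
After 11 (process(B)): A:[] B:[] C:[] D:[ack,data]

(empty)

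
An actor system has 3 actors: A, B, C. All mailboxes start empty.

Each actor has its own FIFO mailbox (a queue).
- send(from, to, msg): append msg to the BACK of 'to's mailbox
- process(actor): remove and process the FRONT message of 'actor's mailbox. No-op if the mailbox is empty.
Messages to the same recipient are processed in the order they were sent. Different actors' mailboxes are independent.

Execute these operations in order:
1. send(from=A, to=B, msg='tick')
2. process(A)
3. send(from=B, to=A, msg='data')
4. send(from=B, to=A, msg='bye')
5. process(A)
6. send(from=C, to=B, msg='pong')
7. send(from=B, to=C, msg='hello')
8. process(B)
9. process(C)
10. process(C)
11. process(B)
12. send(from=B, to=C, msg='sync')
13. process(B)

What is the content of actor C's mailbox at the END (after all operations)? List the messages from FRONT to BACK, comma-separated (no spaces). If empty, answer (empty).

Answer: sync

Derivation:
After 1 (send(from=A, to=B, msg='tick')): A:[] B:[tick] C:[]
After 2 (process(A)): A:[] B:[tick] C:[]
After 3 (send(from=B, to=A, msg='data')): A:[data] B:[tick] C:[]
After 4 (send(from=B, to=A, msg='bye')): A:[data,bye] B:[tick] C:[]
After 5 (process(A)): A:[bye] B:[tick] C:[]
After 6 (send(from=C, to=B, msg='pong')): A:[bye] B:[tick,pong] C:[]
After 7 (send(from=B, to=C, msg='hello')): A:[bye] B:[tick,pong] C:[hello]
After 8 (process(B)): A:[bye] B:[pong] C:[hello]
After 9 (process(C)): A:[bye] B:[pong] C:[]
After 10 (process(C)): A:[bye] B:[pong] C:[]
After 11 (process(B)): A:[bye] B:[] C:[]
After 12 (send(from=B, to=C, msg='sync')): A:[bye] B:[] C:[sync]
After 13 (process(B)): A:[bye] B:[] C:[sync]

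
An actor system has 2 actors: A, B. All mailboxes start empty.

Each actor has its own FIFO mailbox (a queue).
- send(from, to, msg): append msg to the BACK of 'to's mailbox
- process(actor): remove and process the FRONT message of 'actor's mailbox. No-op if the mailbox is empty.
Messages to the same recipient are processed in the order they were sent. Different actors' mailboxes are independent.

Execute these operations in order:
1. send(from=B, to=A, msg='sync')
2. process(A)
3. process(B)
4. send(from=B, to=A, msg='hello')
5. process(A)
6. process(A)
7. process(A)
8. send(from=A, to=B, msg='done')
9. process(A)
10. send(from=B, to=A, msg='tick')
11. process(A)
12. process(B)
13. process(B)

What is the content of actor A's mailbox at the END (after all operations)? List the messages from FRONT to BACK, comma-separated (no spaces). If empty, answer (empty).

Answer: (empty)

Derivation:
After 1 (send(from=B, to=A, msg='sync')): A:[sync] B:[]
After 2 (process(A)): A:[] B:[]
After 3 (process(B)): A:[] B:[]
After 4 (send(from=B, to=A, msg='hello')): A:[hello] B:[]
After 5 (process(A)): A:[] B:[]
After 6 (process(A)): A:[] B:[]
After 7 (process(A)): A:[] B:[]
After 8 (send(from=A, to=B, msg='done')): A:[] B:[done]
After 9 (process(A)): A:[] B:[done]
After 10 (send(from=B, to=A, msg='tick')): A:[tick] B:[done]
After 11 (process(A)): A:[] B:[done]
After 12 (process(B)): A:[] B:[]
After 13 (process(B)): A:[] B:[]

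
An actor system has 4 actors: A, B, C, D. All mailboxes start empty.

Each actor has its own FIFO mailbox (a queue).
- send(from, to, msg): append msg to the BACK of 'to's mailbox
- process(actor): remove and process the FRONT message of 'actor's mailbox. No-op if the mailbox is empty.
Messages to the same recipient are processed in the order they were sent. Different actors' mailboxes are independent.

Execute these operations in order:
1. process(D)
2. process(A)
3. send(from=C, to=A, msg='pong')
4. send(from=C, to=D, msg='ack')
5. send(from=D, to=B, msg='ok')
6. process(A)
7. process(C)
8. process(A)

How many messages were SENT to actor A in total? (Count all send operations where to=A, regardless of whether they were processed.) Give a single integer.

Answer: 1

Derivation:
After 1 (process(D)): A:[] B:[] C:[] D:[]
After 2 (process(A)): A:[] B:[] C:[] D:[]
After 3 (send(from=C, to=A, msg='pong')): A:[pong] B:[] C:[] D:[]
After 4 (send(from=C, to=D, msg='ack')): A:[pong] B:[] C:[] D:[ack]
After 5 (send(from=D, to=B, msg='ok')): A:[pong] B:[ok] C:[] D:[ack]
After 6 (process(A)): A:[] B:[ok] C:[] D:[ack]
After 7 (process(C)): A:[] B:[ok] C:[] D:[ack]
After 8 (process(A)): A:[] B:[ok] C:[] D:[ack]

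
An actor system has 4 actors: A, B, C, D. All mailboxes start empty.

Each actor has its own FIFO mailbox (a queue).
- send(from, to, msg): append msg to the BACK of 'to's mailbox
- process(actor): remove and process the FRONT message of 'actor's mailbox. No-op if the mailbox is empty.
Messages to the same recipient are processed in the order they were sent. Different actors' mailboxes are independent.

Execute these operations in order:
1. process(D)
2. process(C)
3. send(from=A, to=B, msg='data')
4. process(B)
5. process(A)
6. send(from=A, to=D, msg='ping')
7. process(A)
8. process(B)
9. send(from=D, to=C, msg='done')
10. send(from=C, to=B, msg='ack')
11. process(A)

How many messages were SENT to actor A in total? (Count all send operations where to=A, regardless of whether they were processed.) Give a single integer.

Answer: 0

Derivation:
After 1 (process(D)): A:[] B:[] C:[] D:[]
After 2 (process(C)): A:[] B:[] C:[] D:[]
After 3 (send(from=A, to=B, msg='data')): A:[] B:[data] C:[] D:[]
After 4 (process(B)): A:[] B:[] C:[] D:[]
After 5 (process(A)): A:[] B:[] C:[] D:[]
After 6 (send(from=A, to=D, msg='ping')): A:[] B:[] C:[] D:[ping]
After 7 (process(A)): A:[] B:[] C:[] D:[ping]
After 8 (process(B)): A:[] B:[] C:[] D:[ping]
After 9 (send(from=D, to=C, msg='done')): A:[] B:[] C:[done] D:[ping]
After 10 (send(from=C, to=B, msg='ack')): A:[] B:[ack] C:[done] D:[ping]
After 11 (process(A)): A:[] B:[ack] C:[done] D:[ping]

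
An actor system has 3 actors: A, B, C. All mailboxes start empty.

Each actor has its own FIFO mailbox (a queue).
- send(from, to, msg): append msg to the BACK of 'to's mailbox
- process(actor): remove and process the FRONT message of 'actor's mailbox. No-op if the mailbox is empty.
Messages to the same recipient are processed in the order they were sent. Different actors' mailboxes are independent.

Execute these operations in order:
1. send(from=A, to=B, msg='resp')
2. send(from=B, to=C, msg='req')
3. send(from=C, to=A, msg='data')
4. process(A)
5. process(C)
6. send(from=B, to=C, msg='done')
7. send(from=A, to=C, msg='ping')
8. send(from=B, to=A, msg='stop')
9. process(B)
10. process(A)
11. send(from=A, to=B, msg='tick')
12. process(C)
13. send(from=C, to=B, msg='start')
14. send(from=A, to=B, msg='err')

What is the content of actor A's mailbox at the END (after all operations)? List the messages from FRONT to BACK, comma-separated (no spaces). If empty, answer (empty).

Answer: (empty)

Derivation:
After 1 (send(from=A, to=B, msg='resp')): A:[] B:[resp] C:[]
After 2 (send(from=B, to=C, msg='req')): A:[] B:[resp] C:[req]
After 3 (send(from=C, to=A, msg='data')): A:[data] B:[resp] C:[req]
After 4 (process(A)): A:[] B:[resp] C:[req]
After 5 (process(C)): A:[] B:[resp] C:[]
After 6 (send(from=B, to=C, msg='done')): A:[] B:[resp] C:[done]
After 7 (send(from=A, to=C, msg='ping')): A:[] B:[resp] C:[done,ping]
After 8 (send(from=B, to=A, msg='stop')): A:[stop] B:[resp] C:[done,ping]
After 9 (process(B)): A:[stop] B:[] C:[done,ping]
After 10 (process(A)): A:[] B:[] C:[done,ping]
After 11 (send(from=A, to=B, msg='tick')): A:[] B:[tick] C:[done,ping]
After 12 (process(C)): A:[] B:[tick] C:[ping]
After 13 (send(from=C, to=B, msg='start')): A:[] B:[tick,start] C:[ping]
After 14 (send(from=A, to=B, msg='err')): A:[] B:[tick,start,err] C:[ping]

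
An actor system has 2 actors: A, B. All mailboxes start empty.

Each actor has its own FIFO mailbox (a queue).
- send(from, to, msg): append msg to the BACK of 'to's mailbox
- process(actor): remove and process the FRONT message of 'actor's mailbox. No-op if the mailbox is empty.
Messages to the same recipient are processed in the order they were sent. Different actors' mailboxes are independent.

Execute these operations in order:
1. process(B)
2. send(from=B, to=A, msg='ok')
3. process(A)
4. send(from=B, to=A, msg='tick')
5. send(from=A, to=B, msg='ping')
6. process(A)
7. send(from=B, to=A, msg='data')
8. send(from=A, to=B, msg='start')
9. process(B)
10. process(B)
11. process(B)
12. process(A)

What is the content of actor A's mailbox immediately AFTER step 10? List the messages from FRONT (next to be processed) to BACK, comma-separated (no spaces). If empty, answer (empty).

After 1 (process(B)): A:[] B:[]
After 2 (send(from=B, to=A, msg='ok')): A:[ok] B:[]
After 3 (process(A)): A:[] B:[]
After 4 (send(from=B, to=A, msg='tick')): A:[tick] B:[]
After 5 (send(from=A, to=B, msg='ping')): A:[tick] B:[ping]
After 6 (process(A)): A:[] B:[ping]
After 7 (send(from=B, to=A, msg='data')): A:[data] B:[ping]
After 8 (send(from=A, to=B, msg='start')): A:[data] B:[ping,start]
After 9 (process(B)): A:[data] B:[start]
After 10 (process(B)): A:[data] B:[]

data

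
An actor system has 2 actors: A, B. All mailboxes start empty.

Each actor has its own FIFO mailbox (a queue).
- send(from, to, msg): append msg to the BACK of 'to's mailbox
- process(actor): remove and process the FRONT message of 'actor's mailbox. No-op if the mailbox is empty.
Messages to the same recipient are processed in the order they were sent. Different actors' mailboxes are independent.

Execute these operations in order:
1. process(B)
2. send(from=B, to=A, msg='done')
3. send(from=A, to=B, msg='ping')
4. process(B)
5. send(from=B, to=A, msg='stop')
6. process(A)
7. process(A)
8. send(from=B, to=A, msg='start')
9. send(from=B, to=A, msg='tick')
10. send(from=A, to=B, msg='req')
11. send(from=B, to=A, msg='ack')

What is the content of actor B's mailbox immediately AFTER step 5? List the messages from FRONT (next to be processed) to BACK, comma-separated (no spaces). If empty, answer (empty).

After 1 (process(B)): A:[] B:[]
After 2 (send(from=B, to=A, msg='done')): A:[done] B:[]
After 3 (send(from=A, to=B, msg='ping')): A:[done] B:[ping]
After 4 (process(B)): A:[done] B:[]
After 5 (send(from=B, to=A, msg='stop')): A:[done,stop] B:[]

(empty)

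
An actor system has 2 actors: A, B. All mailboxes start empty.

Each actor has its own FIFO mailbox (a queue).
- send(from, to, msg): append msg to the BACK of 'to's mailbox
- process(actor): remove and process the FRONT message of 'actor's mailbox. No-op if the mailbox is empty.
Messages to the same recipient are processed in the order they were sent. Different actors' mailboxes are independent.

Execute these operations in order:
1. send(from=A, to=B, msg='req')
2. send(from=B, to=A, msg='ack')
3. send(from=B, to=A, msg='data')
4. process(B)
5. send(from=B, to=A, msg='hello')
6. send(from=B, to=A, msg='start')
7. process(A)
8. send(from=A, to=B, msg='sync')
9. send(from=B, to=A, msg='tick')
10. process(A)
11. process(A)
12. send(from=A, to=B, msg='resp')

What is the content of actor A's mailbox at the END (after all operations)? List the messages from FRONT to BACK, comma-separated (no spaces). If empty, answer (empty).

Answer: start,tick

Derivation:
After 1 (send(from=A, to=B, msg='req')): A:[] B:[req]
After 2 (send(from=B, to=A, msg='ack')): A:[ack] B:[req]
After 3 (send(from=B, to=A, msg='data')): A:[ack,data] B:[req]
After 4 (process(B)): A:[ack,data] B:[]
After 5 (send(from=B, to=A, msg='hello')): A:[ack,data,hello] B:[]
After 6 (send(from=B, to=A, msg='start')): A:[ack,data,hello,start] B:[]
After 7 (process(A)): A:[data,hello,start] B:[]
After 8 (send(from=A, to=B, msg='sync')): A:[data,hello,start] B:[sync]
After 9 (send(from=B, to=A, msg='tick')): A:[data,hello,start,tick] B:[sync]
After 10 (process(A)): A:[hello,start,tick] B:[sync]
After 11 (process(A)): A:[start,tick] B:[sync]
After 12 (send(from=A, to=B, msg='resp')): A:[start,tick] B:[sync,resp]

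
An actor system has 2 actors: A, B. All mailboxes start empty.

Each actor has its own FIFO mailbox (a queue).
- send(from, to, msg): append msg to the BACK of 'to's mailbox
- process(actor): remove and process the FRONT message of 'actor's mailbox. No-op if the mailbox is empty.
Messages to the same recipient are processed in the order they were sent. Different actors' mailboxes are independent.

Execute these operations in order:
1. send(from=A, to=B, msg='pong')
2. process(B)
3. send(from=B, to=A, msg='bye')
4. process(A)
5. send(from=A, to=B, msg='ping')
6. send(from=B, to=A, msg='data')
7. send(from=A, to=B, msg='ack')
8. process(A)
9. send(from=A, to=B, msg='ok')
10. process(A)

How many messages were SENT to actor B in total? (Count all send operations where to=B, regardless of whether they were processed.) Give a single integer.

Answer: 4

Derivation:
After 1 (send(from=A, to=B, msg='pong')): A:[] B:[pong]
After 2 (process(B)): A:[] B:[]
After 3 (send(from=B, to=A, msg='bye')): A:[bye] B:[]
After 4 (process(A)): A:[] B:[]
After 5 (send(from=A, to=B, msg='ping')): A:[] B:[ping]
After 6 (send(from=B, to=A, msg='data')): A:[data] B:[ping]
After 7 (send(from=A, to=B, msg='ack')): A:[data] B:[ping,ack]
After 8 (process(A)): A:[] B:[ping,ack]
After 9 (send(from=A, to=B, msg='ok')): A:[] B:[ping,ack,ok]
After 10 (process(A)): A:[] B:[ping,ack,ok]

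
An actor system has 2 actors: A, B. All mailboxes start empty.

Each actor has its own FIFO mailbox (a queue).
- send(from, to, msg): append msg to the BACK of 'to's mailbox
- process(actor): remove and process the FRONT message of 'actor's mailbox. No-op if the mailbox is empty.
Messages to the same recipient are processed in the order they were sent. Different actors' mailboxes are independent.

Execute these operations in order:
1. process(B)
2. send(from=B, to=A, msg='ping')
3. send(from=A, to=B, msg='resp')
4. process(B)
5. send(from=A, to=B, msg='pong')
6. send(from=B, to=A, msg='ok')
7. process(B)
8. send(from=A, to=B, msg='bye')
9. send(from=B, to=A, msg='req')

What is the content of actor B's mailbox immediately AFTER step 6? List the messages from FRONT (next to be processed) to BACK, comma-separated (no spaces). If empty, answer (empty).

After 1 (process(B)): A:[] B:[]
After 2 (send(from=B, to=A, msg='ping')): A:[ping] B:[]
After 3 (send(from=A, to=B, msg='resp')): A:[ping] B:[resp]
After 4 (process(B)): A:[ping] B:[]
After 5 (send(from=A, to=B, msg='pong')): A:[ping] B:[pong]
After 6 (send(from=B, to=A, msg='ok')): A:[ping,ok] B:[pong]

pong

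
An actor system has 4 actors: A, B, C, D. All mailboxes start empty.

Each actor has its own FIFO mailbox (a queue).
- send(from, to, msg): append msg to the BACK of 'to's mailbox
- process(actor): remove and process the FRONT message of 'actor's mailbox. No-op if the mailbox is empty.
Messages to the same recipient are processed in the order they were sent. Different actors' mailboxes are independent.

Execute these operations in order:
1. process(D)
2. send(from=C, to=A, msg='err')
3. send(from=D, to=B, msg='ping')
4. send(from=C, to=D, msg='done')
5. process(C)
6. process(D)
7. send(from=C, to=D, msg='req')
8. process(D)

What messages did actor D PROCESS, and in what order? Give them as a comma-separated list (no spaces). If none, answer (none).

After 1 (process(D)): A:[] B:[] C:[] D:[]
After 2 (send(from=C, to=A, msg='err')): A:[err] B:[] C:[] D:[]
After 3 (send(from=D, to=B, msg='ping')): A:[err] B:[ping] C:[] D:[]
After 4 (send(from=C, to=D, msg='done')): A:[err] B:[ping] C:[] D:[done]
After 5 (process(C)): A:[err] B:[ping] C:[] D:[done]
After 6 (process(D)): A:[err] B:[ping] C:[] D:[]
After 7 (send(from=C, to=D, msg='req')): A:[err] B:[ping] C:[] D:[req]
After 8 (process(D)): A:[err] B:[ping] C:[] D:[]

Answer: done,req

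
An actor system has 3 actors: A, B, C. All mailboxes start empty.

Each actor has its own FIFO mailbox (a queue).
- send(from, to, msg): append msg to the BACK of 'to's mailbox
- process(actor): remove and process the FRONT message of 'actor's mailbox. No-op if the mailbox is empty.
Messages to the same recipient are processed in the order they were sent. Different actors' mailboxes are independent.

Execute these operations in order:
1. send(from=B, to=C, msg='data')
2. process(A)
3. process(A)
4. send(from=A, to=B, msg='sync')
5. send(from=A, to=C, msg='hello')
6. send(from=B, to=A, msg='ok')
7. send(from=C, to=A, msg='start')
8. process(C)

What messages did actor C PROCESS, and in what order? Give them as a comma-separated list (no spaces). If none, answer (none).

Answer: data

Derivation:
After 1 (send(from=B, to=C, msg='data')): A:[] B:[] C:[data]
After 2 (process(A)): A:[] B:[] C:[data]
After 3 (process(A)): A:[] B:[] C:[data]
After 4 (send(from=A, to=B, msg='sync')): A:[] B:[sync] C:[data]
After 5 (send(from=A, to=C, msg='hello')): A:[] B:[sync] C:[data,hello]
After 6 (send(from=B, to=A, msg='ok')): A:[ok] B:[sync] C:[data,hello]
After 7 (send(from=C, to=A, msg='start')): A:[ok,start] B:[sync] C:[data,hello]
After 8 (process(C)): A:[ok,start] B:[sync] C:[hello]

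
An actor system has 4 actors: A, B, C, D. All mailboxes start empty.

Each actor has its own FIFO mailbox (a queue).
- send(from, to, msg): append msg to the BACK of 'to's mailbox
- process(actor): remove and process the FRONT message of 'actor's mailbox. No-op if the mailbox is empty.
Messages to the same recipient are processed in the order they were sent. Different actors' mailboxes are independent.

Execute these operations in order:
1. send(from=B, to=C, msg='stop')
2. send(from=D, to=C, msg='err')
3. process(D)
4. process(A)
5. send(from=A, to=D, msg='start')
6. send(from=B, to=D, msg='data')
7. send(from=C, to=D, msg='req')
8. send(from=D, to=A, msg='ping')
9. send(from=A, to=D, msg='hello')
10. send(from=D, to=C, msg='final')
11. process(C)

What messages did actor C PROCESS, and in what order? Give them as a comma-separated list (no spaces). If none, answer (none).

Answer: stop

Derivation:
After 1 (send(from=B, to=C, msg='stop')): A:[] B:[] C:[stop] D:[]
After 2 (send(from=D, to=C, msg='err')): A:[] B:[] C:[stop,err] D:[]
After 3 (process(D)): A:[] B:[] C:[stop,err] D:[]
After 4 (process(A)): A:[] B:[] C:[stop,err] D:[]
After 5 (send(from=A, to=D, msg='start')): A:[] B:[] C:[stop,err] D:[start]
After 6 (send(from=B, to=D, msg='data')): A:[] B:[] C:[stop,err] D:[start,data]
After 7 (send(from=C, to=D, msg='req')): A:[] B:[] C:[stop,err] D:[start,data,req]
After 8 (send(from=D, to=A, msg='ping')): A:[ping] B:[] C:[stop,err] D:[start,data,req]
After 9 (send(from=A, to=D, msg='hello')): A:[ping] B:[] C:[stop,err] D:[start,data,req,hello]
After 10 (send(from=D, to=C, msg='final')): A:[ping] B:[] C:[stop,err,final] D:[start,data,req,hello]
After 11 (process(C)): A:[ping] B:[] C:[err,final] D:[start,data,req,hello]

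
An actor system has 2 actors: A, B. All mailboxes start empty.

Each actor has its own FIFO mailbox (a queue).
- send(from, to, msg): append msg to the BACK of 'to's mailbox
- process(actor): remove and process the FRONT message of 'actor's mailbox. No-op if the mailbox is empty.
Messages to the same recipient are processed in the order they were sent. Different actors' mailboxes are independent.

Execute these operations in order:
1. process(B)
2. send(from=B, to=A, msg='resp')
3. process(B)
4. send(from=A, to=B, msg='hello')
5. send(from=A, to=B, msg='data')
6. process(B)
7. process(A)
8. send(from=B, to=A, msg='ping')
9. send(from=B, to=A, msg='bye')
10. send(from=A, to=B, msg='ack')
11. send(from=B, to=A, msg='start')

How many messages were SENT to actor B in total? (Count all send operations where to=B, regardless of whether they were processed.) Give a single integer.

After 1 (process(B)): A:[] B:[]
After 2 (send(from=B, to=A, msg='resp')): A:[resp] B:[]
After 3 (process(B)): A:[resp] B:[]
After 4 (send(from=A, to=B, msg='hello')): A:[resp] B:[hello]
After 5 (send(from=A, to=B, msg='data')): A:[resp] B:[hello,data]
After 6 (process(B)): A:[resp] B:[data]
After 7 (process(A)): A:[] B:[data]
After 8 (send(from=B, to=A, msg='ping')): A:[ping] B:[data]
After 9 (send(from=B, to=A, msg='bye')): A:[ping,bye] B:[data]
After 10 (send(from=A, to=B, msg='ack')): A:[ping,bye] B:[data,ack]
After 11 (send(from=B, to=A, msg='start')): A:[ping,bye,start] B:[data,ack]

Answer: 3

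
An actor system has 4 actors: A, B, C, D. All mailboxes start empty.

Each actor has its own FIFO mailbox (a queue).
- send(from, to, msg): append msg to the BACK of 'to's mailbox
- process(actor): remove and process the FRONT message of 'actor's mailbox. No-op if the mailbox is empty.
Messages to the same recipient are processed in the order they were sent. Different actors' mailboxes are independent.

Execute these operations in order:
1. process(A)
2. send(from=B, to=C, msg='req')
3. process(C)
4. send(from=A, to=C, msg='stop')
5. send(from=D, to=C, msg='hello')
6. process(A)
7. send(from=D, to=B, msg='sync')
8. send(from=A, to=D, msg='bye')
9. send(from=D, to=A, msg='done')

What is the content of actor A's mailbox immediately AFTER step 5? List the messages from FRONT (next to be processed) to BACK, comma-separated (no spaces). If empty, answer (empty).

After 1 (process(A)): A:[] B:[] C:[] D:[]
After 2 (send(from=B, to=C, msg='req')): A:[] B:[] C:[req] D:[]
After 3 (process(C)): A:[] B:[] C:[] D:[]
After 4 (send(from=A, to=C, msg='stop')): A:[] B:[] C:[stop] D:[]
After 5 (send(from=D, to=C, msg='hello')): A:[] B:[] C:[stop,hello] D:[]

(empty)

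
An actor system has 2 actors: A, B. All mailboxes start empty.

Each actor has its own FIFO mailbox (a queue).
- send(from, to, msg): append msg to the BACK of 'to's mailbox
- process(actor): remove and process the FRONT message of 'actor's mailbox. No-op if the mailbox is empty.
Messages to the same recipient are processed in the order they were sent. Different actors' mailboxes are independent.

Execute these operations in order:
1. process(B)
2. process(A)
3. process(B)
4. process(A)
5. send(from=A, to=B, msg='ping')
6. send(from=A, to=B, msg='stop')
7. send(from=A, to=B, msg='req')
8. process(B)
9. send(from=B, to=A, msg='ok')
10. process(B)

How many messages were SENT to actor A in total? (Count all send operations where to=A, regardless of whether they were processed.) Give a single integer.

Answer: 1

Derivation:
After 1 (process(B)): A:[] B:[]
After 2 (process(A)): A:[] B:[]
After 3 (process(B)): A:[] B:[]
After 4 (process(A)): A:[] B:[]
After 5 (send(from=A, to=B, msg='ping')): A:[] B:[ping]
After 6 (send(from=A, to=B, msg='stop')): A:[] B:[ping,stop]
After 7 (send(from=A, to=B, msg='req')): A:[] B:[ping,stop,req]
After 8 (process(B)): A:[] B:[stop,req]
After 9 (send(from=B, to=A, msg='ok')): A:[ok] B:[stop,req]
After 10 (process(B)): A:[ok] B:[req]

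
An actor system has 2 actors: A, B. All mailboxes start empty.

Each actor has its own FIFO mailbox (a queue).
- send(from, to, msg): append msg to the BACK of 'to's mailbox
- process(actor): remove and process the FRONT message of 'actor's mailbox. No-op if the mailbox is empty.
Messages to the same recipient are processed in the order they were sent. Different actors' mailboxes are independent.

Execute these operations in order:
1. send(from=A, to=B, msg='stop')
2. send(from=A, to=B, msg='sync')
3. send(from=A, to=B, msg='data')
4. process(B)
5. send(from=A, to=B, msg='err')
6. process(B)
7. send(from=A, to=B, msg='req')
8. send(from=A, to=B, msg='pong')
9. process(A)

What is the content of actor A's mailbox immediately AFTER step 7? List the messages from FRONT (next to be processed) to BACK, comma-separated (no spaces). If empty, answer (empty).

After 1 (send(from=A, to=B, msg='stop')): A:[] B:[stop]
After 2 (send(from=A, to=B, msg='sync')): A:[] B:[stop,sync]
After 3 (send(from=A, to=B, msg='data')): A:[] B:[stop,sync,data]
After 4 (process(B)): A:[] B:[sync,data]
After 5 (send(from=A, to=B, msg='err')): A:[] B:[sync,data,err]
After 6 (process(B)): A:[] B:[data,err]
After 7 (send(from=A, to=B, msg='req')): A:[] B:[data,err,req]

(empty)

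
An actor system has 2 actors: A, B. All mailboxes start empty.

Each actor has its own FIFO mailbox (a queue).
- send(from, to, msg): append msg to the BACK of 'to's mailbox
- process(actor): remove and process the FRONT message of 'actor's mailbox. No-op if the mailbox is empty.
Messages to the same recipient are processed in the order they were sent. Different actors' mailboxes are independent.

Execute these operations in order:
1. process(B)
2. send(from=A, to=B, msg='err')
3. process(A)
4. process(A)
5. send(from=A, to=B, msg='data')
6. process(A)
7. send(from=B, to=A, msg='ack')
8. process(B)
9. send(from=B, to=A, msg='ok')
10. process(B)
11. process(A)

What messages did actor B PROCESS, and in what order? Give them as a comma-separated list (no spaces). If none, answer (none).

After 1 (process(B)): A:[] B:[]
After 2 (send(from=A, to=B, msg='err')): A:[] B:[err]
After 3 (process(A)): A:[] B:[err]
After 4 (process(A)): A:[] B:[err]
After 5 (send(from=A, to=B, msg='data')): A:[] B:[err,data]
After 6 (process(A)): A:[] B:[err,data]
After 7 (send(from=B, to=A, msg='ack')): A:[ack] B:[err,data]
After 8 (process(B)): A:[ack] B:[data]
After 9 (send(from=B, to=A, msg='ok')): A:[ack,ok] B:[data]
After 10 (process(B)): A:[ack,ok] B:[]
After 11 (process(A)): A:[ok] B:[]

Answer: err,data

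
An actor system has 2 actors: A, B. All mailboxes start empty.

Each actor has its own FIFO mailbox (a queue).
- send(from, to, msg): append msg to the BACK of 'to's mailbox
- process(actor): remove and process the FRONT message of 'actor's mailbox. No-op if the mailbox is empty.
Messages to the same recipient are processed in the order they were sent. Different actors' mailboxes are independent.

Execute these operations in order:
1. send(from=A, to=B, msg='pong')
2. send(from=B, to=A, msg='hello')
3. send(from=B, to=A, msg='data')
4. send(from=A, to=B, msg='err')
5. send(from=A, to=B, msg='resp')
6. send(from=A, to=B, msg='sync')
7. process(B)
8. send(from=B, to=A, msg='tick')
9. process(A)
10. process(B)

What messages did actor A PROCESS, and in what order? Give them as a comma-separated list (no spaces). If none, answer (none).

After 1 (send(from=A, to=B, msg='pong')): A:[] B:[pong]
After 2 (send(from=B, to=A, msg='hello')): A:[hello] B:[pong]
After 3 (send(from=B, to=A, msg='data')): A:[hello,data] B:[pong]
After 4 (send(from=A, to=B, msg='err')): A:[hello,data] B:[pong,err]
After 5 (send(from=A, to=B, msg='resp')): A:[hello,data] B:[pong,err,resp]
After 6 (send(from=A, to=B, msg='sync')): A:[hello,data] B:[pong,err,resp,sync]
After 7 (process(B)): A:[hello,data] B:[err,resp,sync]
After 8 (send(from=B, to=A, msg='tick')): A:[hello,data,tick] B:[err,resp,sync]
After 9 (process(A)): A:[data,tick] B:[err,resp,sync]
After 10 (process(B)): A:[data,tick] B:[resp,sync]

Answer: hello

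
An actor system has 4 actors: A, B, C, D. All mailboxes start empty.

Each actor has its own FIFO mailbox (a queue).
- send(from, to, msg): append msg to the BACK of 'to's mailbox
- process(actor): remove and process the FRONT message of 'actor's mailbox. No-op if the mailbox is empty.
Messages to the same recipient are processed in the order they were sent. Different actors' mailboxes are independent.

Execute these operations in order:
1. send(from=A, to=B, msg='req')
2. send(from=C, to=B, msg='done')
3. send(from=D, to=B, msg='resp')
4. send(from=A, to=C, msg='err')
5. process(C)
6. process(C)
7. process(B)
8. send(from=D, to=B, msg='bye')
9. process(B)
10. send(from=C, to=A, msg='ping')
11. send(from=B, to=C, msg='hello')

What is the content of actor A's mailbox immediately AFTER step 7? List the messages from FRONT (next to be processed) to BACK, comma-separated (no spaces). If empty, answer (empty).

After 1 (send(from=A, to=B, msg='req')): A:[] B:[req] C:[] D:[]
After 2 (send(from=C, to=B, msg='done')): A:[] B:[req,done] C:[] D:[]
After 3 (send(from=D, to=B, msg='resp')): A:[] B:[req,done,resp] C:[] D:[]
After 4 (send(from=A, to=C, msg='err')): A:[] B:[req,done,resp] C:[err] D:[]
After 5 (process(C)): A:[] B:[req,done,resp] C:[] D:[]
After 6 (process(C)): A:[] B:[req,done,resp] C:[] D:[]
After 7 (process(B)): A:[] B:[done,resp] C:[] D:[]

(empty)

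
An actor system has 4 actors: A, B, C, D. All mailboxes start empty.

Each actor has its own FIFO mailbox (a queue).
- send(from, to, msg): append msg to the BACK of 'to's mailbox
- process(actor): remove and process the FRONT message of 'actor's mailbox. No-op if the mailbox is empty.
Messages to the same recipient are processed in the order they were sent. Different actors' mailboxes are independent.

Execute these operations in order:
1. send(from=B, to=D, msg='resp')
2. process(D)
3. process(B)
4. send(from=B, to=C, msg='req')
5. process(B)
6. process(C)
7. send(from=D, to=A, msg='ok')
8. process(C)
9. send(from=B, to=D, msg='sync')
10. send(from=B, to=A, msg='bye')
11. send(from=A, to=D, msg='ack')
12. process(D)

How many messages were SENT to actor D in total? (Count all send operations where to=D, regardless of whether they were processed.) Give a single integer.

Answer: 3

Derivation:
After 1 (send(from=B, to=D, msg='resp')): A:[] B:[] C:[] D:[resp]
After 2 (process(D)): A:[] B:[] C:[] D:[]
After 3 (process(B)): A:[] B:[] C:[] D:[]
After 4 (send(from=B, to=C, msg='req')): A:[] B:[] C:[req] D:[]
After 5 (process(B)): A:[] B:[] C:[req] D:[]
After 6 (process(C)): A:[] B:[] C:[] D:[]
After 7 (send(from=D, to=A, msg='ok')): A:[ok] B:[] C:[] D:[]
After 8 (process(C)): A:[ok] B:[] C:[] D:[]
After 9 (send(from=B, to=D, msg='sync')): A:[ok] B:[] C:[] D:[sync]
After 10 (send(from=B, to=A, msg='bye')): A:[ok,bye] B:[] C:[] D:[sync]
After 11 (send(from=A, to=D, msg='ack')): A:[ok,bye] B:[] C:[] D:[sync,ack]
After 12 (process(D)): A:[ok,bye] B:[] C:[] D:[ack]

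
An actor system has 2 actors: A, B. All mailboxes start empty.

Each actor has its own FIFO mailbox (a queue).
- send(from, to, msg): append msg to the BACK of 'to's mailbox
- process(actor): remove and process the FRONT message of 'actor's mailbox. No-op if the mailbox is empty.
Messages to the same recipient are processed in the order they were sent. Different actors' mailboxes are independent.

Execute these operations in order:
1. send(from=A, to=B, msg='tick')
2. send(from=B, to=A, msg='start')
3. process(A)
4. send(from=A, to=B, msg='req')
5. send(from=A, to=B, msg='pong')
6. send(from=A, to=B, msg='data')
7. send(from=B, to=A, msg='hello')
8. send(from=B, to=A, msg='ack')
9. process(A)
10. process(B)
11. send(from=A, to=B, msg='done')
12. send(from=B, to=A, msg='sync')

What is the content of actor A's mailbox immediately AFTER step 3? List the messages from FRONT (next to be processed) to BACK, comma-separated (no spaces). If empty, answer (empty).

After 1 (send(from=A, to=B, msg='tick')): A:[] B:[tick]
After 2 (send(from=B, to=A, msg='start')): A:[start] B:[tick]
After 3 (process(A)): A:[] B:[tick]

(empty)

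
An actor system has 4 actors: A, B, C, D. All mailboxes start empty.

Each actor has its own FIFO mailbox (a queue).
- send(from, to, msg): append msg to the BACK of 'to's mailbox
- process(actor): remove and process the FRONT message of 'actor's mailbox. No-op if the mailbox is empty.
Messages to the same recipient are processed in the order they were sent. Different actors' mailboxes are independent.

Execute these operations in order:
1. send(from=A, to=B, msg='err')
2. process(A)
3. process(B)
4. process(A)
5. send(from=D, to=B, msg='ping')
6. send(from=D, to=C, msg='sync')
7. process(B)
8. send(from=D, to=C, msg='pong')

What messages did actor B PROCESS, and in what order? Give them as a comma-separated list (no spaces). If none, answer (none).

Answer: err,ping

Derivation:
After 1 (send(from=A, to=B, msg='err')): A:[] B:[err] C:[] D:[]
After 2 (process(A)): A:[] B:[err] C:[] D:[]
After 3 (process(B)): A:[] B:[] C:[] D:[]
After 4 (process(A)): A:[] B:[] C:[] D:[]
After 5 (send(from=D, to=B, msg='ping')): A:[] B:[ping] C:[] D:[]
After 6 (send(from=D, to=C, msg='sync')): A:[] B:[ping] C:[sync] D:[]
After 7 (process(B)): A:[] B:[] C:[sync] D:[]
After 8 (send(from=D, to=C, msg='pong')): A:[] B:[] C:[sync,pong] D:[]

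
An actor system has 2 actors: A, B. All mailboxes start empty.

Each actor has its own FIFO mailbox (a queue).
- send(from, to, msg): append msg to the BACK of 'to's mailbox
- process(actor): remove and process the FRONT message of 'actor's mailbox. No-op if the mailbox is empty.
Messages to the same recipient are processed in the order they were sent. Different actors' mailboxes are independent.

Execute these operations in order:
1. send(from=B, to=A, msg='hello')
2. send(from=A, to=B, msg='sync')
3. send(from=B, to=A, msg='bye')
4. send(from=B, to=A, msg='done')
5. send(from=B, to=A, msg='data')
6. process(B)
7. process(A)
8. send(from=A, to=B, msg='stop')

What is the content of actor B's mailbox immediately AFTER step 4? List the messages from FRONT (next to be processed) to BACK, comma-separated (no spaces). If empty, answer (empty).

After 1 (send(from=B, to=A, msg='hello')): A:[hello] B:[]
After 2 (send(from=A, to=B, msg='sync')): A:[hello] B:[sync]
After 3 (send(from=B, to=A, msg='bye')): A:[hello,bye] B:[sync]
After 4 (send(from=B, to=A, msg='done')): A:[hello,bye,done] B:[sync]

sync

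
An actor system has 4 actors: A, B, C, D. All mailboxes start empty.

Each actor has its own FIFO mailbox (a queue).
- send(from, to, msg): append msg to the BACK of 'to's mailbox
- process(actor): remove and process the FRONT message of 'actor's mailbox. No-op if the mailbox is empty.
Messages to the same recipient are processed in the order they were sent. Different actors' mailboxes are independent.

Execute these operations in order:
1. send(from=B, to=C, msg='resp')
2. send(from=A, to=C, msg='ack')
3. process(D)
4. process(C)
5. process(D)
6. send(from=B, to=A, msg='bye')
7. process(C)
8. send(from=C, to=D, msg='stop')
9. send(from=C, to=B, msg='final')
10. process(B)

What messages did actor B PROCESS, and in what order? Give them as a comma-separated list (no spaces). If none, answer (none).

After 1 (send(from=B, to=C, msg='resp')): A:[] B:[] C:[resp] D:[]
After 2 (send(from=A, to=C, msg='ack')): A:[] B:[] C:[resp,ack] D:[]
After 3 (process(D)): A:[] B:[] C:[resp,ack] D:[]
After 4 (process(C)): A:[] B:[] C:[ack] D:[]
After 5 (process(D)): A:[] B:[] C:[ack] D:[]
After 6 (send(from=B, to=A, msg='bye')): A:[bye] B:[] C:[ack] D:[]
After 7 (process(C)): A:[bye] B:[] C:[] D:[]
After 8 (send(from=C, to=D, msg='stop')): A:[bye] B:[] C:[] D:[stop]
After 9 (send(from=C, to=B, msg='final')): A:[bye] B:[final] C:[] D:[stop]
After 10 (process(B)): A:[bye] B:[] C:[] D:[stop]

Answer: final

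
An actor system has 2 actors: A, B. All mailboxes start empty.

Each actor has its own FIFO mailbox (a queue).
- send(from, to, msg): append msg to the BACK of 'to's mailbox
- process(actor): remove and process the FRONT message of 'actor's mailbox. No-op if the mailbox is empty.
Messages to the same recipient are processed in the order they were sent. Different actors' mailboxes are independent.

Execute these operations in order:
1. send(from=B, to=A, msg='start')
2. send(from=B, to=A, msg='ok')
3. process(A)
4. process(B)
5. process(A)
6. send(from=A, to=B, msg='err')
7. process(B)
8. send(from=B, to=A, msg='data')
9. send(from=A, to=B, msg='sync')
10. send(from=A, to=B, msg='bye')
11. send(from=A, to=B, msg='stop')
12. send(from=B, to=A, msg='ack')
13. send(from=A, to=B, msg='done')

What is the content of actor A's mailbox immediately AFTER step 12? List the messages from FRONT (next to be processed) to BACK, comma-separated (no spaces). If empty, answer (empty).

After 1 (send(from=B, to=A, msg='start')): A:[start] B:[]
After 2 (send(from=B, to=A, msg='ok')): A:[start,ok] B:[]
After 3 (process(A)): A:[ok] B:[]
After 4 (process(B)): A:[ok] B:[]
After 5 (process(A)): A:[] B:[]
After 6 (send(from=A, to=B, msg='err')): A:[] B:[err]
After 7 (process(B)): A:[] B:[]
After 8 (send(from=B, to=A, msg='data')): A:[data] B:[]
After 9 (send(from=A, to=B, msg='sync')): A:[data] B:[sync]
After 10 (send(from=A, to=B, msg='bye')): A:[data] B:[sync,bye]
After 11 (send(from=A, to=B, msg='stop')): A:[data] B:[sync,bye,stop]
After 12 (send(from=B, to=A, msg='ack')): A:[data,ack] B:[sync,bye,stop]

data,ack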